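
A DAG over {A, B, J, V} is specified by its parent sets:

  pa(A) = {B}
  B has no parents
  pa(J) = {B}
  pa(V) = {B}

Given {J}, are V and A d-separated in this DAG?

No — V and A are not d-separated given {J}.

The only undirected path from V to A is:
Path 1: V ← B → A
  B is a fork and B is not conditioned on — no node blocks this path, so it is active.
At least one path is unblocked, so d-separation fails.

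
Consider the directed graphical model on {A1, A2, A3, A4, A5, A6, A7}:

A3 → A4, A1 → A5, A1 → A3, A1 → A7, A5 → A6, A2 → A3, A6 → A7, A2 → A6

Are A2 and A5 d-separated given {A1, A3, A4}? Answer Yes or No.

We examine all 4 paths between A2 and A5:
  1. A2 → A3 ← A1 → A7 ← A6 ← A5 — A3:collider[open]; A1:fork[blocks]; A7:collider[blocks]; A6:chain[open] ⇒ blocked
  2. A2 → A3 ← A1 → A5 — A3:collider[open]; A1:fork[blocks] ⇒ blocked
  3. A2 → A6 → A7 ← A1 → A5 — A6:chain[open]; A7:collider[blocks]; A1:fork[blocks] ⇒ blocked
  4. A2 → A6 ← A5 — A6:collider[blocks] ⇒ blocked
Since every path is blocked, d-separation holds.

Yes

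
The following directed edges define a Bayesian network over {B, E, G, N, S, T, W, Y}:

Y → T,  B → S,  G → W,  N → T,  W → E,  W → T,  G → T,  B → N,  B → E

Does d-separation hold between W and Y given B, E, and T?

No

We examine all 3 paths between W and Y:
Path 1: W → T ← Y
  T is a collider and T is conditioned on, which opens it — no node blocks this path, so it is active.
Path 2: W ← G → T ← Y
  G is a fork and G is not conditioned on; T is a collider and T is conditioned on, which opens it — no node blocks this path, so it is active.
Path 3: W → E ← B → N → T ← Y
  B is a fork here and B is conditioned on, so the path is blocked at B.
Because an active path exists, W and Y are not d-separated.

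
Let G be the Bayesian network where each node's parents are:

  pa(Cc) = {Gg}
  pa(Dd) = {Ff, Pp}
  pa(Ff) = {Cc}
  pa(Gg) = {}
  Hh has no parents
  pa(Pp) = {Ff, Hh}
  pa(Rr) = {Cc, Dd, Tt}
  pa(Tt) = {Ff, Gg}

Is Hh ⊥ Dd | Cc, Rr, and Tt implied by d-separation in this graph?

No

There are 6 undirected paths between Hh and Dd; checking each against the conditioning set {Cc, Rr, Tt}:
Path 1: Hh → Pp → Dd
  Pp is a chain and Pp is not conditioned on — no node blocks this path, so it is active.
Path 2: Hh → Pp ← Ff → Dd
  Pp is a collider and its descendant Rr is conditioned on, which opens it; Ff is a fork and Ff is not conditioned on — no node blocks this path, so it is active.
Path 3: Hh → Pp ← Ff → Tt ← Gg → Cc → Rr ← Dd
  Cc is a chain here and Cc is conditioned on, so the path is blocked at Cc.
Path 4: Hh → Pp ← Ff → Tt → Rr ← Dd
  Tt is a chain here and Tt is conditioned on, so the path is blocked at Tt.
Path 5: Hh → Pp ← Ff ← Cc ← Gg → Tt → Rr ← Dd
  Cc is a chain here and Cc is conditioned on, so the path is blocked at Cc.
Path 6: Hh → Pp ← Ff ← Cc → Rr ← Dd
  Cc is a fork here and Cc is conditioned on, so the path is blocked at Cc.
Because an active path exists, Hh and Dd are not d-separated.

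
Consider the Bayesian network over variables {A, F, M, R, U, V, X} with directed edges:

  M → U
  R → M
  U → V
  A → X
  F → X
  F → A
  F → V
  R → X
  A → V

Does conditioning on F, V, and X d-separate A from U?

No

Enumerating the 6 paths from A to U and testing each for blocking by {F, V, X}:
Path 1: A ← F → V ← U
  F is a fork here and F is conditioned on, so the path is blocked at F.
Path 2: A ← F → X ← R → M → U
  F is a fork here and F is conditioned on, so the path is blocked at F.
Path 3: A → V ← F → X ← R → M → U
  F is a fork here and F is conditioned on, so the path is blocked at F.
Path 4: A → V ← U
  V is a collider and V is conditioned on, which opens it — no node blocks this path, so it is active.
Path 5: A → X ← F → V ← U
  F is a fork here and F is conditioned on, so the path is blocked at F.
Path 6: A → X ← R → M → U
  X is a collider and X is conditioned on, which opens it; R is a fork and R is not conditioned on; M is a chain and M is not conditioned on — no node blocks this path, so it is active.
At least one path is unblocked, so d-separation fails.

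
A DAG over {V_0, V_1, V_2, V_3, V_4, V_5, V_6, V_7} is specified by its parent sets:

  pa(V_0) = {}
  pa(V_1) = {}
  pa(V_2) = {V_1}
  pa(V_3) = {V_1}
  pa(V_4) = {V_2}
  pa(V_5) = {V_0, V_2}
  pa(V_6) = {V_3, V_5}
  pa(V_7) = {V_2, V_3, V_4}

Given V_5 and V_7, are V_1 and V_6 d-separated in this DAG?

Enumerating the 6 paths from V_1 to V_6 and testing each for blocking by {V_5, V_7}:
Path 1: V_1 → V_3 → V_6
  V_3 is a chain and V_3 is not conditioned on — no node blocks this path, so it is active.
Path 2: V_1 → V_3 → V_7 ← V_4 ← V_2 → V_5 → V_6
  V_5 is a chain here and V_5 is conditioned on, so the path is blocked at V_5.
Path 3: V_1 → V_3 → V_7 ← V_2 → V_5 → V_6
  V_5 is a chain here and V_5 is conditioned on, so the path is blocked at V_5.
Path 4: V_1 → V_2 → V_4 → V_7 ← V_3 → V_6
  V_2 is a chain and V_2 is not conditioned on; V_4 is a chain and V_4 is not conditioned on; V_7 is a collider and V_7 is conditioned on, which opens it; V_3 is a fork and V_3 is not conditioned on — no node blocks this path, so it is active.
Path 5: V_1 → V_2 → V_5 → V_6
  V_5 is a chain here and V_5 is conditioned on, so the path is blocked at V_5.
Path 6: V_1 → V_2 → V_7 ← V_3 → V_6
  V_2 is a chain and V_2 is not conditioned on; V_7 is a collider and V_7 is conditioned on, which opens it; V_3 is a fork and V_3 is not conditioned on — no node blocks this path, so it is active.
At least one path is unblocked, so d-separation fails.

No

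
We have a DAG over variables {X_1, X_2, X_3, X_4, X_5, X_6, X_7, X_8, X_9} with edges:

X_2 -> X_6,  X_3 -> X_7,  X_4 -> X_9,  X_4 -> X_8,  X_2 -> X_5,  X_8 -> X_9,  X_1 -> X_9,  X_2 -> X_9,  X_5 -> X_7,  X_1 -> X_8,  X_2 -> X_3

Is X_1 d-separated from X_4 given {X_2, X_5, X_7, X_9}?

No

Enumerating the 4 paths from X_1 to X_4 and testing each for blocking by {X_2, X_5, X_7, X_9}:
  1. X_1 → X_8 ← X_4 — X_8:collider[open] ⇒ active
  2. X_1 → X_8 → X_9 ← X_4 — X_8:chain[open]; X_9:collider[open] ⇒ active
  3. X_1 → X_9 ← X_4 — X_9:collider[open] ⇒ active
  4. X_1 → X_9 ← X_8 ← X_4 — X_9:collider[open]; X_8:chain[open] ⇒ active
Since the path X_1 → X_8 ← X_4 is active, X_1 and X_4 are not d-separated given {X_2, X_5, X_7, X_9}.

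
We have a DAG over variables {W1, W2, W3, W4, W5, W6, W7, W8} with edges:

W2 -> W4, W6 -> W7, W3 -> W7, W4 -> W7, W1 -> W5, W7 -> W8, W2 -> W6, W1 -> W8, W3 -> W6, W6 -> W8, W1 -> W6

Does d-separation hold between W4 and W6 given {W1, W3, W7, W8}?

There are 5 undirected paths between W4 and W6; checking each against the conditioning set {W1, W3, W7, W8}:
Path 1: W4 → W7 ← W6
  W7 is a collider and W7 is conditioned on, which opens it — no node blocks this path, so it is active.
Path 2: W4 → W7 → W8 ← W6
  W7 is a chain here and W7 is conditioned on, so the path is blocked at W7.
Path 3: W4 → W7 → W8 ← W1 → W6
  W7 is a chain here and W7 is conditioned on, so the path is blocked at W7.
Path 4: W4 → W7 ← W3 → W6
  W3 is a fork here and W3 is conditioned on, so the path is blocked at W3.
Path 5: W4 ← W2 → W6
  W2 is a fork and W2 is not conditioned on — no node blocks this path, so it is active.
Since the path W4 → W7 ← W6 is active, W4 and W6 are not d-separated given {W1, W3, W7, W8}.

No — W4 and W6 are not d-separated given {W1, W3, W7, W8}.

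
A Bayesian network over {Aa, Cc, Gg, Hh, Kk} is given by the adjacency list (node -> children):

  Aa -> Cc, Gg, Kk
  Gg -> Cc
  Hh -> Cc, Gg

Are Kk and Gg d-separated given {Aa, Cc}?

Yes

There are 3 undirected paths between Kk and Gg; checking each against the conditioning set {Aa, Cc}:
Path 1: Kk ← Aa → Gg
  Aa is a fork here and Aa is conditioned on, so the path is blocked at Aa.
Path 2: Kk ← Aa → Cc ← Gg
  Aa is a fork here and Aa is conditioned on, so the path is blocked at Aa.
Path 3: Kk ← Aa → Cc ← Hh → Gg
  Aa is a fork here and Aa is conditioned on, so the path is blocked at Aa.
Since every path is blocked, d-separation holds.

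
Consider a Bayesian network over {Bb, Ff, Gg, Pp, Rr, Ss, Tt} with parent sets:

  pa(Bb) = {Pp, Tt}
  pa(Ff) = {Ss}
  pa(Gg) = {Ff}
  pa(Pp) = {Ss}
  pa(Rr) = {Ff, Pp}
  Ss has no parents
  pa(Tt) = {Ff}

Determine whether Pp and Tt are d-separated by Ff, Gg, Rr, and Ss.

We examine all 3 paths between Pp and Tt:
Path 1: Pp ← Ss → Ff → Tt
  Ss is a fork here and Ss is conditioned on, so the path is blocked at Ss.
Path 2: Pp → Rr ← Ff → Tt
  Ff is a fork here and Ff is conditioned on, so the path is blocked at Ff.
Path 3: Pp → Bb ← Tt
  Bb is a collider here and neither Bb nor any of its descendants is conditioned on, so the collider stays closed — the path is blocked at Bb.
All paths are blocked; Pp ⊥ Tt | {Ff, Gg, Rr, Ss} holds.

Yes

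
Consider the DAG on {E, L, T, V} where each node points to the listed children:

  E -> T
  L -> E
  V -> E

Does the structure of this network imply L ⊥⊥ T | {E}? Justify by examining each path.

Only one path connects L and T:
Path 1: L → E → T
  E is a chain here and E is conditioned on, so the path is blocked at E.
Every path is blocked, so L and T are d-separated given {E}.

Yes — L and T are d-separated given {E}.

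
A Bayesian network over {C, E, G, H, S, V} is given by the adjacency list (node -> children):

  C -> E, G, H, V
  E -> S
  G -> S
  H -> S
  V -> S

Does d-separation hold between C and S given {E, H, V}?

We examine all 4 paths between C and S:
  1. C → V → S — V:chain[blocks] ⇒ blocked
  2. C → H → S — H:chain[blocks] ⇒ blocked
  3. C → G → S — G:chain[open] ⇒ active
  4. C → E → S — E:chain[blocks] ⇒ blocked
Since the path C → G → S is active, C and S are not d-separated given {E, H, V}.

No — C and S are not d-separated given {E, H, V}.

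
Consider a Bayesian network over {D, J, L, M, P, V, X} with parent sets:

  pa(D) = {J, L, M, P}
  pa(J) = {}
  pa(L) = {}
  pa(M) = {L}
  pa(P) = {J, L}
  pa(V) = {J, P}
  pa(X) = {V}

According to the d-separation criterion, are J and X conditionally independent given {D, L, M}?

No

5 paths connect J and X; each must be blocked for d-separation to hold:
Path 1: J → D ← M ← L → P → V → X
  M is a chain here and M is conditioned on, so the path is blocked at M.
Path 2: J → D ← L → P → V → X
  L is a fork here and L is conditioned on, so the path is blocked at L.
Path 3: J → D ← P → V → X
  D is a collider and D is conditioned on, which opens it; P is a fork and P is not conditioned on; V is a chain and V is not conditioned on — no node blocks this path, so it is active.
Path 4: J → V → X
  V is a chain and V is not conditioned on — no node blocks this path, so it is active.
Path 5: J → P → V → X
  P is a chain and P is not conditioned on; V is a chain and V is not conditioned on — no node blocks this path, so it is active.
At least one path is unblocked, so d-separation fails.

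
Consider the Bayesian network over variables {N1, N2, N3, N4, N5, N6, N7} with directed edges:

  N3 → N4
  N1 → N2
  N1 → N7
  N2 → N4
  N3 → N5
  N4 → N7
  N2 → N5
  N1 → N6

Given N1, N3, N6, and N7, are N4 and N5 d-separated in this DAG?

We examine all 3 paths between N4 and N5:
Path 1: N4 → N7 ← N1 → N2 → N5
  N1 is a fork here and N1 is conditioned on, so the path is blocked at N1.
Path 2: N4 ← N3 → N5
  N3 is a fork here and N3 is conditioned on, so the path is blocked at N3.
Path 3: N4 ← N2 → N5
  N2 is a fork and N2 is not conditioned on — no node blocks this path, so it is active.
Since the path N4 ← N2 → N5 is active, N4 and N5 are not d-separated given {N1, N3, N6, N7}.

No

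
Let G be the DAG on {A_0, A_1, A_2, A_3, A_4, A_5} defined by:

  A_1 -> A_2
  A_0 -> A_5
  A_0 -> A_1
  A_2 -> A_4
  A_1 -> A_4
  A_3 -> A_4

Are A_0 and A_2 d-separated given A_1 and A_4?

Yes — A_0 and A_2 are d-separated given {A_1, A_4}.

2 paths connect A_0 and A_2; each must be blocked for d-separation to hold:
Path 1: A_0 → A_1 → A_4 ← A_2
  A_1 is a chain here and A_1 is conditioned on, so the path is blocked at A_1.
Path 2: A_0 → A_1 → A_2
  A_1 is a chain here and A_1 is conditioned on, so the path is blocked at A_1.
All paths are blocked; A_0 ⊥ A_2 | {A_1, A_4} holds.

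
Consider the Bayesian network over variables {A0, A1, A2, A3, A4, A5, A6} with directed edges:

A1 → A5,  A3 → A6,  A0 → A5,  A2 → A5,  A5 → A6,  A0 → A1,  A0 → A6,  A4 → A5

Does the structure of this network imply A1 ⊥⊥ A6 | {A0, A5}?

Yes

Enumerating the 4 paths from A1 to A6 and testing each for blocking by {A0, A5}:
Path 1: A1 ← A0 → A5 → A6
  A0 is a fork here and A0 is conditioned on, so the path is blocked at A0.
Path 2: A1 ← A0 → A6
  A0 is a fork here and A0 is conditioned on, so the path is blocked at A0.
Path 3: A1 → A5 ← A0 → A6
  A0 is a fork here and A0 is conditioned on, so the path is blocked at A0.
Path 4: A1 → A5 → A6
  A5 is a chain here and A5 is conditioned on, so the path is blocked at A5.
Every path is blocked, so A1 and A6 are d-separated given {A0, A5}.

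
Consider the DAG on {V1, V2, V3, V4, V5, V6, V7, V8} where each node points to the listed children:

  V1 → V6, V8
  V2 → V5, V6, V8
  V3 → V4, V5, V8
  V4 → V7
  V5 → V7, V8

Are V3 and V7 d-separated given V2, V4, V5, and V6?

Yes

We examine all 5 paths between V3 and V7:
Path 1: V3 → V8 ← V1 → V6 ← V2 → V5 → V7
  V8 is a collider here and neither V8 nor any of its descendants is conditioned on, so the collider stays closed — the path is blocked at V8.
Path 2: V3 → V8 ← V2 → V5 → V7
  V8 is a collider here and neither V8 nor any of its descendants is conditioned on, so the collider stays closed — the path is blocked at V8.
Path 3: V3 → V8 ← V5 → V7
  V8 is a collider here and neither V8 nor any of its descendants is conditioned on, so the collider stays closed — the path is blocked at V8.
Path 4: V3 → V4 → V7
  V4 is a chain here and V4 is conditioned on, so the path is blocked at V4.
Path 5: V3 → V5 → V7
  V5 is a chain here and V5 is conditioned on, so the path is blocked at V5.
All paths are blocked; V3 ⊥ V7 | {V2, V4, V5, V6} holds.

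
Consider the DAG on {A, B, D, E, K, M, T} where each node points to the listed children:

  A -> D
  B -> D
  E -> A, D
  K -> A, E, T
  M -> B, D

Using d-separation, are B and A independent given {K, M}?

There are 6 undirected paths between B and A; checking each against the conditioning set {K, M}:
  1. B ← M → D ← E ← K → A — M:fork[blocks]; D:collider[blocks]; E:chain[open]; K:fork[blocks] ⇒ blocked
  2. B ← M → D ← E → A — M:fork[blocks]; D:collider[blocks]; E:fork[open] ⇒ blocked
  3. B ← M → D ← A — M:fork[blocks]; D:collider[blocks] ⇒ blocked
  4. B → D ← E ← K → A — D:collider[blocks]; E:chain[open]; K:fork[blocks] ⇒ blocked
  5. B → D ← E → A — D:collider[blocks]; E:fork[open] ⇒ blocked
  6. B → D ← A — D:collider[blocks] ⇒ blocked
All paths are blocked; B ⊥ A | {K, M} holds.

Yes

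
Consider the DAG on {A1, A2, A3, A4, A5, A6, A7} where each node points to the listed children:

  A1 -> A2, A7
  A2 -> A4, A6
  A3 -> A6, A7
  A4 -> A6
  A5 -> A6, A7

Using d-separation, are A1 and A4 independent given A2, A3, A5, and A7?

There are 6 undirected paths between A1 and A4; checking each against the conditioning set {A2, A3, A5, A7}:
  1. A1 → A2 → A6 ← A4 — A2:chain[blocks]; A6:collider[blocks] ⇒ blocked
  2. A1 → A2 → A4 — A2:chain[blocks] ⇒ blocked
  3. A1 → A7 ← A5 → A6 ← A2 → A4 — A7:collider[open]; A5:fork[blocks]; A6:collider[blocks]; A2:fork[blocks] ⇒ blocked
  4. A1 → A7 ← A5 → A6 ← A4 — A7:collider[open]; A5:fork[blocks]; A6:collider[blocks] ⇒ blocked
  5. A1 → A7 ← A3 → A6 ← A2 → A4 — A7:collider[open]; A3:fork[blocks]; A6:collider[blocks]; A2:fork[blocks] ⇒ blocked
  6. A1 → A7 ← A3 → A6 ← A4 — A7:collider[open]; A3:fork[blocks]; A6:collider[blocks] ⇒ blocked
Every path is blocked, so A1 and A4 are d-separated given {A2, A3, A5, A7}.

Yes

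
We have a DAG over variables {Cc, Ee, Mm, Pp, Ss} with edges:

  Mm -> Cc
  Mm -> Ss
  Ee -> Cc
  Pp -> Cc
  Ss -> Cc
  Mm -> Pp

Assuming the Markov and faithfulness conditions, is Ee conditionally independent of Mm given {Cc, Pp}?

Enumerating the 3 paths from Ee to Mm and testing each for blocking by {Cc, Pp}:
  1. Ee → Cc ← Ss ← Mm — Cc:collider[open]; Ss:chain[open] ⇒ active
  2. Ee → Cc ← Pp ← Mm — Cc:collider[open]; Pp:chain[blocks] ⇒ blocked
  3. Ee → Cc ← Mm — Cc:collider[open] ⇒ active
Since the path Ee → Cc ← Ss ← Mm is active, Ee and Mm are not d-separated given {Cc, Pp}.

No — Ee and Mm are not d-separated given {Cc, Pp}.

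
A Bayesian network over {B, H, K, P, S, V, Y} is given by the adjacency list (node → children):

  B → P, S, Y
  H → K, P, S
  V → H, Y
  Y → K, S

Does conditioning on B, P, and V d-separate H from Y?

There are 6 undirected paths between H and Y; checking each against the conditioning set {B, P, V}:
  1. H → K ← Y — K:collider[blocks] ⇒ blocked
  2. H ← V → Y — V:fork[blocks] ⇒ blocked
  3. H → P ← B → Y — P:collider[open]; B:fork[blocks] ⇒ blocked
  4. H → P ← B → S ← Y — P:collider[open]; B:fork[blocks]; S:collider[blocks] ⇒ blocked
  5. H → S ← B → Y — S:collider[blocks]; B:fork[blocks] ⇒ blocked
  6. H → S ← Y — S:collider[blocks] ⇒ blocked
Since every path is blocked, d-separation holds.

Yes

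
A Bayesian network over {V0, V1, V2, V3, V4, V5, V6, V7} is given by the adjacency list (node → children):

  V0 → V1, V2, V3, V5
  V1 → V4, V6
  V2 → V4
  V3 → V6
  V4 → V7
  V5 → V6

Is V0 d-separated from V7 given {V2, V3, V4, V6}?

Yes

Enumerating the 4 paths from V0 to V7 and testing each for blocking by {V2, V3, V4, V6}:
  1. V0 → V2 → V4 → V7 — V2:chain[blocks]; V4:chain[blocks] ⇒ blocked
  2. V0 → V1 → V4 → V7 — V1:chain[open]; V4:chain[blocks] ⇒ blocked
  3. V0 → V3 → V6 ← V1 → V4 → V7 — V3:chain[blocks]; V6:collider[open]; V1:fork[open]; V4:chain[blocks] ⇒ blocked
  4. V0 → V5 → V6 ← V1 → V4 → V7 — V5:chain[open]; V6:collider[open]; V1:fork[open]; V4:chain[blocks] ⇒ blocked
All paths are blocked; V0 ⊥ V7 | {V2, V3, V4, V6} holds.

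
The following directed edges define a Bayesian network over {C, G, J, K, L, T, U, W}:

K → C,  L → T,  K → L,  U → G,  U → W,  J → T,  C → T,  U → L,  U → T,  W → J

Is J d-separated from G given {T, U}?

There are 4 undirected paths between J and G; checking each against the conditioning set {T, U}:
Path 1: J ← W ← U → G
  U is a fork here and U is conditioned on, so the path is blocked at U.
Path 2: J → T ← C ← K → L ← U → G
  U is a fork here and U is conditioned on, so the path is blocked at U.
Path 3: J → T ← L ← U → G
  U is a fork here and U is conditioned on, so the path is blocked at U.
Path 4: J → T ← U → G
  U is a fork here and U is conditioned on, so the path is blocked at U.
Every path is blocked, so J and G are d-separated given {T, U}.

Yes — J and G are d-separated given {T, U}.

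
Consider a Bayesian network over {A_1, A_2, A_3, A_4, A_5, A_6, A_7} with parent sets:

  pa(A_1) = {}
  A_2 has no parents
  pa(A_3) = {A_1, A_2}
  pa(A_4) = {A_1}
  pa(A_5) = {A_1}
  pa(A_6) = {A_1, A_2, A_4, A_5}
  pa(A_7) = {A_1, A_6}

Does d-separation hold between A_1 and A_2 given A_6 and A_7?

There are 5 undirected paths between A_1 and A_2; checking each against the conditioning set {A_6, A_7}:
Path 1: A_1 → A_3 ← A_2
  A_3 is a collider here and neither A_3 nor any of its descendants is conditioned on, so the collider stays closed — the path is blocked at A_3.
Path 2: A_1 → A_4 → A_6 ← A_2
  A_4 is a chain and A_4 is not conditioned on; A_6 is a collider and A_6 is conditioned on, which opens it — no node blocks this path, so it is active.
Path 3: A_1 → A_6 ← A_2
  A_6 is a collider and A_6 is conditioned on, which opens it — no node blocks this path, so it is active.
Path 4: A_1 → A_5 → A_6 ← A_2
  A_5 is a chain and A_5 is not conditioned on; A_6 is a collider and A_6 is conditioned on, which opens it — no node blocks this path, so it is active.
Path 5: A_1 → A_7 ← A_6 ← A_2
  A_6 is a chain here and A_6 is conditioned on, so the path is blocked at A_6.
Because an active path exists, A_1 and A_2 are not d-separated.

No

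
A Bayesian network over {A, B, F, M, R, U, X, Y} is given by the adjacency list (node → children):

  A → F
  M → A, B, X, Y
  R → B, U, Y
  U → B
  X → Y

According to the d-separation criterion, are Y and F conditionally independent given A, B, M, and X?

Yes

Enumerating the 4 paths from Y to F and testing each for blocking by {A, B, M, X}:
Path 1: Y ← X ← M → A → F
  X is a chain here and X is conditioned on, so the path is blocked at X.
Path 2: Y ← M → A → F
  M is a fork here and M is conditioned on, so the path is blocked at M.
Path 3: Y ← R → B ← M → A → F
  M is a fork here and M is conditioned on, so the path is blocked at M.
Path 4: Y ← R → U → B ← M → A → F
  M is a fork here and M is conditioned on, so the path is blocked at M.
All paths are blocked; Y ⊥ F | {A, B, M, X} holds.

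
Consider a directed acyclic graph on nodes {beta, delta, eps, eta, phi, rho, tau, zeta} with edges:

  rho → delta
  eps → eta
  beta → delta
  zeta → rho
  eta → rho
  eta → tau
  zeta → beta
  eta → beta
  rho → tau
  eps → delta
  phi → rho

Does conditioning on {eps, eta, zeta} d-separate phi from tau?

There are 6 undirected paths between phi and tau; checking each against the conditioning set {eps, eta, zeta}:
Path 1: phi → rho → tau
  rho is a chain and rho is not conditioned on — no node blocks this path, so it is active.
Path 2: phi → rho ← eta → tau
  rho is a collider here and neither rho nor any of its descendants is conditioned on, so the collider stays closed — the path is blocked at rho.
Path 3: phi → rho → delta ← beta ← eta → tau
  delta is a collider here and neither delta nor any of its descendants is conditioned on, so the collider stays closed — the path is blocked at delta.
Path 4: phi → rho → delta ← eps → eta → tau
  delta is a collider here and neither delta nor any of its descendants is conditioned on, so the collider stays closed — the path is blocked at delta.
Path 5: phi → rho ← zeta → beta ← eta → tau
  rho is a collider here and neither rho nor any of its descendants is conditioned on, so the collider stays closed — the path is blocked at rho.
Path 6: phi → rho ← zeta → beta → delta ← eps → eta → tau
  rho is a collider here and neither rho nor any of its descendants is conditioned on, so the collider stays closed — the path is blocked at rho.
Because an active path exists, phi and tau are not d-separated.

No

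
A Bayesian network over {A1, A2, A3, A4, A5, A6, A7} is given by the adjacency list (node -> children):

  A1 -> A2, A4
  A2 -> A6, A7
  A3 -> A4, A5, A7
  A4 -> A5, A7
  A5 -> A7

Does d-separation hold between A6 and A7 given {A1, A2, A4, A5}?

Yes

Enumerating the 6 paths from A6 to A7 and testing each for blocking by {A1, A2, A4, A5}:
  1. A6 ← A2 → A7 — A2:fork[blocks] ⇒ blocked
  2. A6 ← A2 ← A1 → A4 → A5 → A7 — A2:chain[blocks]; A1:fork[blocks]; A4:chain[blocks]; A5:chain[blocks] ⇒ blocked
  3. A6 ← A2 ← A1 → A4 → A5 ← A3 → A7 — A2:chain[blocks]; A1:fork[blocks]; A4:chain[blocks]; A5:collider[open]; A3:fork[open] ⇒ blocked
  4. A6 ← A2 ← A1 → A4 → A7 — A2:chain[blocks]; A1:fork[blocks]; A4:chain[blocks] ⇒ blocked
  5. A6 ← A2 ← A1 → A4 ← A3 → A5 → A7 — A2:chain[blocks]; A1:fork[blocks]; A4:collider[open]; A3:fork[open]; A5:chain[blocks] ⇒ blocked
  6. A6 ← A2 ← A1 → A4 ← A3 → A7 — A2:chain[blocks]; A1:fork[blocks]; A4:collider[open]; A3:fork[open] ⇒ blocked
Every path is blocked, so A6 and A7 are d-separated given {A1, A2, A4, A5}.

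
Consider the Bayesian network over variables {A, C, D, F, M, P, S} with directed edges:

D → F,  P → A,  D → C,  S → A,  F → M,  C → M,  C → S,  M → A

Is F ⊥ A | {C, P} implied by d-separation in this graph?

We examine all 4 paths between F and A:
Path 1: F → M → A
  M is a chain and M is not conditioned on — no node blocks this path, so it is active.
Path 2: F → M ← C → S → A
  M is a collider here and neither M nor any of its descendants is conditioned on, so the collider stays closed — the path is blocked at M.
Path 3: F ← D → C → M → A
  C is a chain here and C is conditioned on, so the path is blocked at C.
Path 4: F ← D → C → S → A
  C is a chain here and C is conditioned on, so the path is blocked at C.
Since the path F → M → A is active, F and A are not d-separated given {C, P}.

No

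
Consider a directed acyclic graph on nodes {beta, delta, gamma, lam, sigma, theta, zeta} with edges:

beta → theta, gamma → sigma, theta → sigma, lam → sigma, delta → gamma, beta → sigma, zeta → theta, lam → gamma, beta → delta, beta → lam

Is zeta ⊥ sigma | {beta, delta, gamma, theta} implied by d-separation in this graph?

Yes

We examine all 6 paths between zeta and sigma:
  1. zeta → theta ← beta → sigma — theta:collider[open]; beta:fork[blocks] ⇒ blocked
  2. zeta → theta ← beta → delta → gamma → sigma — theta:collider[open]; beta:fork[blocks]; delta:chain[blocks]; gamma:chain[blocks] ⇒ blocked
  3. zeta → theta ← beta → delta → gamma ← lam → sigma — theta:collider[open]; beta:fork[blocks]; delta:chain[blocks]; gamma:collider[open]; lam:fork[open] ⇒ blocked
  4. zeta → theta ← beta → lam → sigma — theta:collider[open]; beta:fork[blocks]; lam:chain[open] ⇒ blocked
  5. zeta → theta ← beta → lam → gamma → sigma — theta:collider[open]; beta:fork[blocks]; lam:chain[open]; gamma:chain[blocks] ⇒ blocked
  6. zeta → theta → sigma — theta:chain[blocks] ⇒ blocked
All paths are blocked; zeta ⊥ sigma | {beta, delta, gamma, theta} holds.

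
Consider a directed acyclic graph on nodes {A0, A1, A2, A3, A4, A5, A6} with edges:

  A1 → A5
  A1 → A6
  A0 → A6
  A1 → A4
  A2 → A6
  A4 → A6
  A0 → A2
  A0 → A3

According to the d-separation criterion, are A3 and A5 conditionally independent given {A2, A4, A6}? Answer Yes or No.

No

4 paths connect A3 and A5; each must be blocked for d-separation to hold:
Path 1: A3 ← A0 → A6 ← A1 → A5
  A0 is a fork and A0 is not conditioned on; A6 is a collider and A6 is conditioned on, which opens it; A1 is a fork and A1 is not conditioned on — no node blocks this path, so it is active.
Path 2: A3 ← A0 → A6 ← A4 ← A1 → A5
  A4 is a chain here and A4 is conditioned on, so the path is blocked at A4.
Path 3: A3 ← A0 → A2 → A6 ← A1 → A5
  A2 is a chain here and A2 is conditioned on, so the path is blocked at A2.
Path 4: A3 ← A0 → A2 → A6 ← A4 ← A1 → A5
  A2 is a chain here and A2 is conditioned on, so the path is blocked at A2.
Since the path A3 ← A0 → A6 ← A1 → A5 is active, A3 and A5 are not d-separated given {A2, A4, A6}.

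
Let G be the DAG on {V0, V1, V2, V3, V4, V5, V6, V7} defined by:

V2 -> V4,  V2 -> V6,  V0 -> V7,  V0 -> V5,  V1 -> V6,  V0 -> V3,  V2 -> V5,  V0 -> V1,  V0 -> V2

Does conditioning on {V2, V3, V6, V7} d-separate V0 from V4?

There are 3 undirected paths between V0 and V4; checking each against the conditioning set {V2, V3, V6, V7}:
  1. V0 → V5 ← V2 → V4 — V5:collider[blocks]; V2:fork[blocks] ⇒ blocked
  2. V0 → V2 → V4 — V2:chain[blocks] ⇒ blocked
  3. V0 → V1 → V6 ← V2 → V4 — V1:chain[open]; V6:collider[open]; V2:fork[blocks] ⇒ blocked
Since every path is blocked, d-separation holds.

Yes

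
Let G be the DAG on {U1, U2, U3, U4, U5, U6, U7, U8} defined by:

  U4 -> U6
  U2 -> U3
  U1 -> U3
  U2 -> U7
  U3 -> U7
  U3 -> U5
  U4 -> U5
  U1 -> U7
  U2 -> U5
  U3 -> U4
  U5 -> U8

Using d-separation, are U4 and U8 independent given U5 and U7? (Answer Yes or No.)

Yes — U4 and U8 are d-separated given {U5, U7}.

We examine all 5 paths between U4 and U8:
Path 1: U4 ← U3 → U7 ← U2 → U5 → U8
  U5 is a chain here and U5 is conditioned on, so the path is blocked at U5.
Path 2: U4 ← U3 → U5 → U8
  U5 is a chain here and U5 is conditioned on, so the path is blocked at U5.
Path 3: U4 ← U3 ← U1 → U7 ← U2 → U5 → U8
  U5 is a chain here and U5 is conditioned on, so the path is blocked at U5.
Path 4: U4 ← U3 ← U2 → U5 → U8
  U5 is a chain here and U5 is conditioned on, so the path is blocked at U5.
Path 5: U4 → U5 → U8
  U5 is a chain here and U5 is conditioned on, so the path is blocked at U5.
Since every path is blocked, d-separation holds.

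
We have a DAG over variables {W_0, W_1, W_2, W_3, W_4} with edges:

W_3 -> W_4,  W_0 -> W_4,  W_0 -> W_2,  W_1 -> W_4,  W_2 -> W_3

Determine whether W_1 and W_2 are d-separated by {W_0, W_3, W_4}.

Yes

We examine all 2 paths between W_1 and W_2:
  1. W_1 → W_4 ← W_3 ← W_2 — W_4:collider[open]; W_3:chain[blocks] ⇒ blocked
  2. W_1 → W_4 ← W_0 → W_2 — W_4:collider[open]; W_0:fork[blocks] ⇒ blocked
Since every path is blocked, d-separation holds.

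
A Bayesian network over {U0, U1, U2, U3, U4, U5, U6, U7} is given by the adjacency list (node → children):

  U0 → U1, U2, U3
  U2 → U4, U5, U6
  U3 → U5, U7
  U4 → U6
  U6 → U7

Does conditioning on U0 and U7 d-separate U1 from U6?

Enumerating the 6 paths from U1 to U6 and testing each for blocking by {U0, U7}:
Path 1: U1 ← U0 → U2 → U4 → U6
  U0 is a fork here and U0 is conditioned on, so the path is blocked at U0.
Path 2: U1 ← U0 → U2 → U5 ← U3 → U7 ← U6
  U0 is a fork here and U0 is conditioned on, so the path is blocked at U0.
Path 3: U1 ← U0 → U2 → U6
  U0 is a fork here and U0 is conditioned on, so the path is blocked at U0.
Path 4: U1 ← U0 → U3 → U5 ← U2 → U4 → U6
  U0 is a fork here and U0 is conditioned on, so the path is blocked at U0.
Path 5: U1 ← U0 → U3 → U5 ← U2 → U6
  U0 is a fork here and U0 is conditioned on, so the path is blocked at U0.
Path 6: U1 ← U0 → U3 → U7 ← U6
  U0 is a fork here and U0 is conditioned on, so the path is blocked at U0.
All paths are blocked; U1 ⊥ U6 | {U0, U7} holds.

Yes — U1 and U6 are d-separated given {U0, U7}.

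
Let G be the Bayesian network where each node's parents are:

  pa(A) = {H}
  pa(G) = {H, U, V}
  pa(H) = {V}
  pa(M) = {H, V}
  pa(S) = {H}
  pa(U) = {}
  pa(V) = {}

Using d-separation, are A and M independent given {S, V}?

No

3 paths connect A and M; each must be blocked for d-separation to hold:
  1. A ← H → G ← V → M — H:fork[open]; G:collider[blocks]; V:fork[blocks] ⇒ blocked
  2. A ← H ← V → M — H:chain[open]; V:fork[blocks] ⇒ blocked
  3. A ← H → M — H:fork[open] ⇒ active
Because an active path exists, A and M are not d-separated.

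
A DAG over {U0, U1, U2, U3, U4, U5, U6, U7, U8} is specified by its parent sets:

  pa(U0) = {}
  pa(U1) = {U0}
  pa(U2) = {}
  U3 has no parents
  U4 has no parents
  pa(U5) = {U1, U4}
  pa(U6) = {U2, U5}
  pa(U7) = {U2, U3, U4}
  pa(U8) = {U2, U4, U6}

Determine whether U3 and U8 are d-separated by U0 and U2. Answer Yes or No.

6 paths connect U3 and U8; each must be blocked for d-separation to hold:
Path 1: U3 → U7 ← U2 → U8
  U7 is a collider here and neither U7 nor any of its descendants is conditioned on, so the collider stays closed — the path is blocked at U7.
Path 2: U3 → U7 ← U2 → U6 ← U5 ← U4 → U8
  U7 is a collider here and neither U7 nor any of its descendants is conditioned on, so the collider stays closed — the path is blocked at U7.
Path 3: U3 → U7 ← U2 → U6 → U8
  U7 is a collider here and neither U7 nor any of its descendants is conditioned on, so the collider stays closed — the path is blocked at U7.
Path 4: U3 → U7 ← U4 → U5 → U6 → U8
  U7 is a collider here and neither U7 nor any of its descendants is conditioned on, so the collider stays closed — the path is blocked at U7.
Path 5: U3 → U7 ← U4 → U5 → U6 ← U2 → U8
  U7 is a collider here and neither U7 nor any of its descendants is conditioned on, so the collider stays closed — the path is blocked at U7.
Path 6: U3 → U7 ← U4 → U8
  U7 is a collider here and neither U7 nor any of its descendants is conditioned on, so the collider stays closed — the path is blocked at U7.
Every path is blocked, so U3 and U8 are d-separated given {U0, U2}.

Yes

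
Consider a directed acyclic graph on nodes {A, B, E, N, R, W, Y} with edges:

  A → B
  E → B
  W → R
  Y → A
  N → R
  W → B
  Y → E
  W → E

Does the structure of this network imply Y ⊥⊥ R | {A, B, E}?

We examine all 4 paths between Y and R:
Path 1: Y → A → B ← W → R
  A is a chain here and A is conditioned on, so the path is blocked at A.
Path 2: Y → A → B ← E ← W → R
  A is a chain here and A is conditioned on, so the path is blocked at A.
Path 3: Y → E ← W → R
  E is a collider and E is conditioned on, which opens it; W is a fork and W is not conditioned on — no node blocks this path, so it is active.
Path 4: Y → E → B ← W → R
  E is a chain here and E is conditioned on, so the path is blocked at E.
Since the path Y → E ← W → R is active, Y and R are not d-separated given {A, B, E}.

No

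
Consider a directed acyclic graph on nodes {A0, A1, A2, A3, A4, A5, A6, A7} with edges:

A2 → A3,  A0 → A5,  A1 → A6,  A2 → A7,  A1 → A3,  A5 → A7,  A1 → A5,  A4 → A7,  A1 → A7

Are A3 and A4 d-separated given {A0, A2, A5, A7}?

No

3 paths connect A3 and A4; each must be blocked for d-separation to hold:
Path 1: A3 ← A2 → A7 ← A4
  A2 is a fork here and A2 is conditioned on, so the path is blocked at A2.
Path 2: A3 ← A1 → A5 → A7 ← A4
  A5 is a chain here and A5 is conditioned on, so the path is blocked at A5.
Path 3: A3 ← A1 → A7 ← A4
  A1 is a fork and A1 is not conditioned on; A7 is a collider and A7 is conditioned on, which opens it — no node blocks this path, so it is active.
Because an active path exists, A3 and A4 are not d-separated.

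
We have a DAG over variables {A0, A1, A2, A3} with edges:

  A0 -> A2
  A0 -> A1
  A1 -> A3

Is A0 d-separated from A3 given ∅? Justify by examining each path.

Only one path connects A0 and A3:
Path 1: A0 → A1 → A3
  A1 is a chain and A1 is not conditioned on — no node blocks this path, so it is active.
Because an active path exists, A0 and A3 are not d-separated.

No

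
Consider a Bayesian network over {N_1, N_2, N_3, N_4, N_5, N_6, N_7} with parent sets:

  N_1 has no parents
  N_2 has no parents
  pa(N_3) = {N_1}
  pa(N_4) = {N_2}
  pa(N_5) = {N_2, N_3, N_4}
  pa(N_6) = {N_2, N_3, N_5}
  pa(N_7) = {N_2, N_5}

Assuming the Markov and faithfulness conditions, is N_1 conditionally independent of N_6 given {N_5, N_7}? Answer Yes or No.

Enumerating the 5 paths from N_1 to N_6 and testing each for blocking by {N_5, N_7}:
  1. N_1 → N_3 → N_5 ← N_4 ← N_2 → N_6 — N_3:chain[open]; N_5:collider[open]; N_4:chain[open]; N_2:fork[open] ⇒ active
  2. N_1 → N_3 → N_5 → N_6 — N_3:chain[open]; N_5:chain[blocks] ⇒ blocked
  3. N_1 → N_3 → N_5 ← N_2 → N_6 — N_3:chain[open]; N_5:collider[open]; N_2:fork[open] ⇒ active
  4. N_1 → N_3 → N_5 → N_7 ← N_2 → N_6 — N_3:chain[open]; N_5:chain[blocks]; N_7:collider[open]; N_2:fork[open] ⇒ blocked
  5. N_1 → N_3 → N_6 — N_3:chain[open] ⇒ active
At least one path is unblocked, so d-separation fails.

No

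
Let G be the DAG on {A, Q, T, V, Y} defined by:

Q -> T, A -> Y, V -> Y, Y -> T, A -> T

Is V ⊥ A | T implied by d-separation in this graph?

We examine all 2 paths between V and A:
Path 1: V → Y → T ← A
  Y is a chain and Y is not conditioned on; T is a collider and T is conditioned on, which opens it — no node blocks this path, so it is active.
Path 2: V → Y ← A
  Y is a collider and its descendant T is conditioned on, which opens it — no node blocks this path, so it is active.
At least one path is unblocked, so d-separation fails.

No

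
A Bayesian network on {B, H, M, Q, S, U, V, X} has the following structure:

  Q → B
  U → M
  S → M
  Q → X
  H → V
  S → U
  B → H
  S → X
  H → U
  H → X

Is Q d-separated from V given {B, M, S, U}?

Yes — Q and V are d-separated given {B, M, S, U}.

Enumerating the 4 paths from Q to V and testing each for blocking by {B, M, S, U}:
Path 1: Q → X ← S → U ← H → V
  X is a collider here and neither X nor any of its descendants is conditioned on, so the collider stays closed — the path is blocked at X.
Path 2: Q → X ← S → M ← U ← H → V
  X is a collider here and neither X nor any of its descendants is conditioned on, so the collider stays closed — the path is blocked at X.
Path 3: Q → X ← H → V
  X is a collider here and neither X nor any of its descendants is conditioned on, so the collider stays closed — the path is blocked at X.
Path 4: Q → B → H → V
  B is a chain here and B is conditioned on, so the path is blocked at B.
Since every path is blocked, d-separation holds.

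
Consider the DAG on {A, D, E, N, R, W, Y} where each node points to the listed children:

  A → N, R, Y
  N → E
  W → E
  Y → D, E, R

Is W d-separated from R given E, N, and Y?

Yes — W and R are d-separated given {E, N, Y}.

We examine all 4 paths between W and R:
Path 1: W → E ← Y ← A → R
  Y is a chain here and Y is conditioned on, so the path is blocked at Y.
Path 2: W → E ← Y → R
  Y is a fork here and Y is conditioned on, so the path is blocked at Y.
Path 3: W → E ← N ← A → Y → R
  N is a chain here and N is conditioned on, so the path is blocked at N.
Path 4: W → E ← N ← A → R
  N is a chain here and N is conditioned on, so the path is blocked at N.
All paths are blocked; W ⊥ R | {E, N, Y} holds.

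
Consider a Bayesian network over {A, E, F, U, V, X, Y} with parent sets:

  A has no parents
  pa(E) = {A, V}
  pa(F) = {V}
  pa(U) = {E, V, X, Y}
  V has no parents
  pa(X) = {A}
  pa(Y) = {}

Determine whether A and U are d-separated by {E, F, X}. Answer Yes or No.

No

There are 3 undirected paths between A and U; checking each against the conditioning set {E, F, X}:
  1. A → X → U — X:chain[blocks] ⇒ blocked
  2. A → E ← V → U — E:collider[open]; V:fork[open] ⇒ active
  3. A → E → U — E:chain[blocks] ⇒ blocked
Because an active path exists, A and U are not d-separated.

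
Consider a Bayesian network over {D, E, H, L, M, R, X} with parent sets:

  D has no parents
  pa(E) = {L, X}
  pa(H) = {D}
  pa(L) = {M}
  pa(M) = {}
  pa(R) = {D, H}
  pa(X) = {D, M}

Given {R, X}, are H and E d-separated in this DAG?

Enumerating the 4 paths from H to E and testing each for blocking by {R, X}:
Path 1: H → R ← D → X ← M → L → E
  R is a collider and R is conditioned on, which opens it; D is a fork and D is not conditioned on; X is a collider and X is conditioned on, which opens it; M is a fork and M is not conditioned on; L is a chain and L is not conditioned on — no node blocks this path, so it is active.
Path 2: H → R ← D → X → E
  X is a chain here and X is conditioned on, so the path is blocked at X.
Path 3: H ← D → X ← M → L → E
  D is a fork and D is not conditioned on; X is a collider and X is conditioned on, which opens it; M is a fork and M is not conditioned on; L is a chain and L is not conditioned on — no node blocks this path, so it is active.
Path 4: H ← D → X → E
  X is a chain here and X is conditioned on, so the path is blocked at X.
Since the path H → R ← D → X ← M → L → E is active, H and E are not d-separated given {R, X}.

No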